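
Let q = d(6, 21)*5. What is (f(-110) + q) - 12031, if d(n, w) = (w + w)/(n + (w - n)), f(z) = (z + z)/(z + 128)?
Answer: -108299/9 ≈ -12033.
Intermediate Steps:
f(z) = 2*z/(128 + z) (f(z) = (2*z)/(128 + z) = 2*z/(128 + z))
d(n, w) = 2 (d(n, w) = (2*w)/w = 2)
q = 10 (q = 2*5 = 10)
(f(-110) + q) - 12031 = (2*(-110)/(128 - 110) + 10) - 12031 = (2*(-110)/18 + 10) - 12031 = (2*(-110)*(1/18) + 10) - 12031 = (-110/9 + 10) - 12031 = -20/9 - 12031 = -108299/9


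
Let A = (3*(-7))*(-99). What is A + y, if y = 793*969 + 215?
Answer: 770711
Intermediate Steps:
A = 2079 (A = -21*(-99) = 2079)
y = 768632 (y = 768417 + 215 = 768632)
A + y = 2079 + 768632 = 770711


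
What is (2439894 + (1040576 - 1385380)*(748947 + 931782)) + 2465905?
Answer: -579517176317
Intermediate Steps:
(2439894 + (1040576 - 1385380)*(748947 + 931782)) + 2465905 = (2439894 - 344804*1680729) + 2465905 = (2439894 - 579522082116) + 2465905 = -579519642222 + 2465905 = -579517176317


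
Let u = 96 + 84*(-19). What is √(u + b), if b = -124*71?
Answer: 8*I*√161 ≈ 101.51*I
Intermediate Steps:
u = -1500 (u = 96 - 1596 = -1500)
b = -8804
√(u + b) = √(-1500 - 8804) = √(-10304) = 8*I*√161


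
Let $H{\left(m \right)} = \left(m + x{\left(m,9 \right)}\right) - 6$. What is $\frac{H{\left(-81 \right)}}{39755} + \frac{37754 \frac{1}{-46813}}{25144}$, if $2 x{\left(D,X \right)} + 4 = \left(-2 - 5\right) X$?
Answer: $- \frac{71668685973}{23397130846180} \approx -0.0030631$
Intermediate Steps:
$x{\left(D,X \right)} = -2 - \frac{7 X}{2}$ ($x{\left(D,X \right)} = -2 + \frac{\left(-2 - 5\right) X}{2} = -2 + \frac{\left(-7\right) X}{2} = -2 - \frac{7 X}{2}$)
$H{\left(m \right)} = - \frac{79}{2} + m$ ($H{\left(m \right)} = \left(m - \frac{67}{2}\right) - 6 = \left(- \frac{67}{2} + m\right) - 6 = - \frac{79}{2} + m$)
$\frac{H{\left(-81 \right)}}{39755} + \frac{37754 \frac{1}{-46813}}{25144} = \frac{- \frac{79}{2} - 81}{39755} + \frac{37754 \frac{1}{-46813}}{25144} = \left(- \frac{241}{2}\right) \frac{1}{39755} + 37754 \left(- \frac{1}{46813}\right) \frac{1}{25144} = - \frac{241}{79510} - \frac{18877}{588533036} = - \frac{71668685973}{23397130846180}$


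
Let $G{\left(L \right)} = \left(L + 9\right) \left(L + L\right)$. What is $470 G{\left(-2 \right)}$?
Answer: $-13160$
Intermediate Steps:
$G{\left(L \right)} = 2 L \left(9 + L\right)$ ($G{\left(L \right)} = \left(9 + L\right) 2 L = 2 L \left(9 + L\right)$)
$470 G{\left(-2 \right)} = 470 \cdot 2 \left(-2\right) \left(9 - 2\right) = 470 \cdot 2 \left(-2\right) 7 = 470 \left(-28\right) = -13160$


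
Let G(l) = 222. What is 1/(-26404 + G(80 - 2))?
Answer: -1/26182 ≈ -3.8194e-5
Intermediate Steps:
1/(-26404 + G(80 - 2)) = 1/(-26404 + 222) = 1/(-26182) = -1/26182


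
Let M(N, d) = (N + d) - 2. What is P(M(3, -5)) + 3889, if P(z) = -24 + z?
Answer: 3861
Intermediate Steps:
M(N, d) = -2 + N + d
P(M(3, -5)) + 3889 = (-24 + (-2 + 3 - 5)) + 3889 = (-24 - 4) + 3889 = -28 + 3889 = 3861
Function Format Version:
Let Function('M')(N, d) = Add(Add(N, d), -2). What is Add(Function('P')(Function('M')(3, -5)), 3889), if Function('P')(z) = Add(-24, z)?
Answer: 3861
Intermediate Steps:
Function('M')(N, d) = Add(-2, N, d)
Add(Function('P')(Function('M')(3, -5)), 3889) = Add(Add(-24, Add(-2, 3, -5)), 3889) = Add(Add(-24, -4), 3889) = Add(-28, 3889) = 3861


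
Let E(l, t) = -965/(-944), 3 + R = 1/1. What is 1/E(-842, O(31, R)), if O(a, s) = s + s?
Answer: 944/965 ≈ 0.97824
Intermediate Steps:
R = -2 (R = -3 + 1/1 = -3 + 1 = -2)
O(a, s) = 2*s
E(l, t) = 965/944 (E(l, t) = -965*(-1/944) = 965/944)
1/E(-842, O(31, R)) = 1/(965/944) = 944/965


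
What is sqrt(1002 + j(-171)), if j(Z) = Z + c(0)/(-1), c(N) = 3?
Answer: 6*sqrt(23) ≈ 28.775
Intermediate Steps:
j(Z) = -3 + Z (j(Z) = Z + 3/(-1) = Z - 1*3 = Z - 3 = -3 + Z)
sqrt(1002 + j(-171)) = sqrt(1002 + (-3 - 171)) = sqrt(1002 - 174) = sqrt(828) = 6*sqrt(23)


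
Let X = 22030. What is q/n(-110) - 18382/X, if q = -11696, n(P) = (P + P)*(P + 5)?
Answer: -17057177/12722325 ≈ -1.3407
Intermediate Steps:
n(P) = 2*P*(5 + P) (n(P) = (2*P)*(5 + P) = 2*P*(5 + P))
q/n(-110) - 18382/X = -11696*(-1/(220*(5 - 110))) - 18382/22030 = -11696/(2*(-110)*(-105)) - 18382*1/22030 = -11696/23100 - 9191/11015 = -11696*1/23100 - 9191/11015 = -2924/5775 - 9191/11015 = -17057177/12722325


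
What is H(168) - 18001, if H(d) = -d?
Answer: -18169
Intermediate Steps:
H(168) - 18001 = -1*168 - 18001 = -168 - 18001 = -18169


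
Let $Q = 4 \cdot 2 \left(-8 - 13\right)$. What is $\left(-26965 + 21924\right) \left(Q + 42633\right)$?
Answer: $-214066065$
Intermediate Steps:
$Q = -168$ ($Q = 8 \left(-21\right) = -168$)
$\left(-26965 + 21924\right) \left(Q + 42633\right) = \left(-26965 + 21924\right) \left(-168 + 42633\right) = \left(-5041\right) 42465 = -214066065$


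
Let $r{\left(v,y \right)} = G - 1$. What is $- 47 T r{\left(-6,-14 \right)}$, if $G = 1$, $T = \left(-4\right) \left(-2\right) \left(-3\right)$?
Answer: $0$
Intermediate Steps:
$T = -24$ ($T = 8 \left(-3\right) = -24$)
$r{\left(v,y \right)} = 0$ ($r{\left(v,y \right)} = 1 - 1 = 0$)
$- 47 T r{\left(-6,-14 \right)} = \left(-47\right) \left(-24\right) 0 = 1128 \cdot 0 = 0$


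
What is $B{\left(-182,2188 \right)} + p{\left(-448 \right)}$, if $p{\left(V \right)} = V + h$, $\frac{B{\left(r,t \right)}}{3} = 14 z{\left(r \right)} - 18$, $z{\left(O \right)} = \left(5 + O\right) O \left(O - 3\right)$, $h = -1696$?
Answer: $-250304978$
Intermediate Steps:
$z{\left(O \right)} = O \left(-3 + O\right) \left(5 + O\right)$ ($z{\left(O \right)} = \left(5 + O\right) O \left(-3 + O\right) = O \left(-3 + O\right) \left(5 + O\right)$)
$B{\left(r,t \right)} = -54 + 42 r \left(-15 + r^{2} + 2 r\right)$ ($B{\left(r,t \right)} = 3 \left(14 r \left(-15 + r^{2} + 2 r\right) - 18\right) = 3 \left(-18 + 14 r \left(-15 + r^{2} + 2 r\right)\right) = -54 + 42 r \left(-15 + r^{2} + 2 r\right)$)
$p{\left(V \right)} = -1696 + V$ ($p{\left(V \right)} = V - 1696 = -1696 + V$)
$B{\left(-182,2188 \right)} + p{\left(-448 \right)} = \left(-54 + 42 \left(-182\right) \left(-15 + \left(-182\right)^{2} + 2 \left(-182\right)\right)\right) - 2144 = \left(-54 + 42 \left(-182\right) \left(-15 + 33124 - 364\right)\right) - 2144 = \left(-54 + 42 \left(-182\right) 32745\right) - 2144 = \left(-54 - 250302780\right) - 2144 = -250302834 - 2144 = -250304978$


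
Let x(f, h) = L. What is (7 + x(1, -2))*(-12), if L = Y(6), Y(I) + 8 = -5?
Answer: 72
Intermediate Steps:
Y(I) = -13 (Y(I) = -8 - 5 = -13)
L = -13
x(f, h) = -13
(7 + x(1, -2))*(-12) = (7 - 13)*(-12) = -6*(-12) = 72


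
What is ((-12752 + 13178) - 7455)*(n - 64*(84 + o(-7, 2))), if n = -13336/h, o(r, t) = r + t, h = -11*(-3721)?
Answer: 132247741608/3721 ≈ 3.5541e+7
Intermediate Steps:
h = 40931
n = -13336/40931 ≈ -0.32582
((-12752 + 13178) - 7455)*(n - 64*(84 + o(-7, 2))) = ((-12752 + 13178) - 7455)*(-13336/40931 - 64*(84 + (-7 + 2))) = (426 - 7455)*(-13336/40931 - 64*(84 - 5)) = -7029*(-13336/40931 - 64*79) = -7029*(-13336/40931 - 5056) = -7029*(-206960472/40931) = 132247741608/3721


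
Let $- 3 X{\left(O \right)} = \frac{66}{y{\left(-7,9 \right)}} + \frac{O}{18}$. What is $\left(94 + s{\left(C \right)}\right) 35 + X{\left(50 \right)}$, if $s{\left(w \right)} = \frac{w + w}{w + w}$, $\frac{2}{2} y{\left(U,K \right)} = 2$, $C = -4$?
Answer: $\frac{89453}{27} \approx 3313.1$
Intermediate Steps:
$y{\left(U,K \right)} = 2$
$s{\left(w \right)} = 1$ ($s{\left(w \right)} = \frac{2 w}{2 w} = 2 w \frac{1}{2 w} = 1$)
$X{\left(O \right)} = -11 - \frac{O}{54}$ ($X{\left(O \right)} = - \frac{\frac{66}{2} + \frac{O}{18}}{3} = - \frac{66 \cdot \frac{1}{2} + O \frac{1}{18}}{3} = - \frac{33 + \frac{O}{18}}{3} = -11 - \frac{O}{54}$)
$\left(94 + s{\left(C \right)}\right) 35 + X{\left(50 \right)} = \left(94 + 1\right) 35 - \frac{322}{27} = 95 \cdot 35 - \frac{322}{27} = 3325 - \frac{322}{27} = \frac{89453}{27}$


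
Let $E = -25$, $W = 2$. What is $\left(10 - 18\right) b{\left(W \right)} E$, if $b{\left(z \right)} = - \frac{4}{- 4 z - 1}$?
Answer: $\frac{800}{9} \approx 88.889$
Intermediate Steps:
$b{\left(z \right)} = - \frac{4}{-1 - 4 z}$
$\left(10 - 18\right) b{\left(W \right)} E = \left(10 - 18\right) \frac{4}{1 + 4 \cdot 2} \left(-25\right) = \left(10 - 18\right) \frac{4}{1 + 8} \left(-25\right) = - 8 \cdot \frac{4}{9} \left(-25\right) = - 8 \cdot 4 \cdot \frac{1}{9} \left(-25\right) = \left(-8\right) \frac{4}{9} \left(-25\right) = \left(- \frac{32}{9}\right) \left(-25\right) = \frac{800}{9}$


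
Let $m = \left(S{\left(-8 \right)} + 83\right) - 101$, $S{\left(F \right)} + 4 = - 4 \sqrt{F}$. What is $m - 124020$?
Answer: $-124042 - 8 i \sqrt{2} \approx -1.2404 \cdot 10^{5} - 11.314 i$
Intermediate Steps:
$S{\left(F \right)} = -4 - 4 \sqrt{F}$
$m = -22 - 8 i \sqrt{2}$ ($m = \left(\left(-4 - 4 \sqrt{-8}\right) + 83\right) - 101 = \left(\left(-4 - 4 \cdot 2 i \sqrt{2}\right) + 83\right) - 101 = \left(\left(-4 - 8 i \sqrt{2}\right) + 83\right) - 101 = \left(79 - 8 i \sqrt{2}\right) - 101 = -22 - 8 i \sqrt{2} \approx -22.0 - 11.314 i$)
$m - 124020 = \left(-22 - 8 i \sqrt{2}\right) - 124020 = -124042 - 8 i \sqrt{2}$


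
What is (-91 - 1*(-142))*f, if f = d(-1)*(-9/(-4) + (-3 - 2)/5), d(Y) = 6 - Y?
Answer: 1785/4 ≈ 446.25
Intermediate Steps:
f = 35/4 (f = (6 - 1*(-1))*(-9/(-4) + (-3 - 2)/5) = (6 + 1)*(-9*(-1/4) - 5*1/5) = 7*(9/4 - 1) = 7*(5/4) = 35/4 ≈ 8.7500)
(-91 - 1*(-142))*f = (-91 - 1*(-142))*(35/4) = (-91 + 142)*(35/4) = 51*(35/4) = 1785/4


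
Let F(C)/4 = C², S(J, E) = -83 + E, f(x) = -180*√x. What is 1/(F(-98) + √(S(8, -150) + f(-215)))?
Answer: 1/(38416 + √(-233 - 180*I*√215)) ≈ 2.6007e-5 + 2.57e-8*I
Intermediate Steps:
F(C) = 4*C²
1/(F(-98) + √(S(8, -150) + f(-215))) = 1/(4*(-98)² + √((-83 - 150) - 180*I*√215)) = 1/(4*9604 + √(-233 - 180*I*√215)) = 1/(38416 + √(-233 - 180*I*√215))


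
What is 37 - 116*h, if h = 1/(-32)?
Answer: 325/8 ≈ 40.625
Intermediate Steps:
h = -1/32 ≈ -0.031250
37 - 116*h = 37 - 116*(-1/32) = 37 + 29/8 = 325/8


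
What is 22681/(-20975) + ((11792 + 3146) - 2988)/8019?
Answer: 68772311/168198525 ≈ 0.40888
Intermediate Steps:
22681/(-20975) + ((11792 + 3146) - 2988)/8019 = 22681*(-1/20975) + (14938 - 2988)*(1/8019) = -22681/20975 + 11950*(1/8019) = -22681/20975 + 11950/8019 = 68772311/168198525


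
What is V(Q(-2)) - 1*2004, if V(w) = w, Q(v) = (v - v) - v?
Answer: -2002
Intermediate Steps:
Q(v) = -v (Q(v) = 0 - v = -v)
V(Q(-2)) - 1*2004 = -1*(-2) - 1*2004 = 2 - 2004 = -2002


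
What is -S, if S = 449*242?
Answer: -108658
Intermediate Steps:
S = 108658
-S = -1*108658 = -108658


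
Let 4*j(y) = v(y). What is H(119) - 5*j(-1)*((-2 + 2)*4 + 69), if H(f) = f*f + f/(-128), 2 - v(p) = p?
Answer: 1779369/128 ≈ 13901.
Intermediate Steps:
v(p) = 2 - p
j(y) = ½ - y/4 (j(y) = (2 - y)/4 = ½ - y/4)
H(f) = f² - f/128 (H(f) = f² + f*(-1/128) = f² - f/128)
H(119) - 5*j(-1)*((-2 + 2)*4 + 69) = 119*(-1/128 + 119) - 5*(½ - ¼*(-1))*((-2 + 2)*4 + 69) = 119*(15231/128) - 5*(½ + ¼)*(0*4 + 69) = 1812489/128 - 5*(¾)*(0 + 69) = 1812489/128 - 15*69/4 = 1812489/128 - 1*1035/4 = 1812489/128 - 1035/4 = 1779369/128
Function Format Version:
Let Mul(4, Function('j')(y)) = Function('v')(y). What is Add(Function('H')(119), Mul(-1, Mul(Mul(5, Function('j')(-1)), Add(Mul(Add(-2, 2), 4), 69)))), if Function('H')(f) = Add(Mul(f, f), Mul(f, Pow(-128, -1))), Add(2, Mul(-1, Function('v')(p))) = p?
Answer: Rational(1779369, 128) ≈ 13901.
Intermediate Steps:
Function('v')(p) = Add(2, Mul(-1, p))
Function('j')(y) = Add(Rational(1, 2), Mul(Rational(-1, 4), y)) (Function('j')(y) = Mul(Rational(1, 4), Add(2, Mul(-1, y))) = Add(Rational(1, 2), Mul(Rational(-1, 4), y)))
Function('H')(f) = Add(Pow(f, 2), Mul(Rational(-1, 128), f)) (Function('H')(f) = Add(Pow(f, 2), Mul(f, Rational(-1, 128))) = Add(Pow(f, 2), Mul(Rational(-1, 128), f)))
Add(Function('H')(119), Mul(-1, Mul(Mul(5, Function('j')(-1)), Add(Mul(Add(-2, 2), 4), 69)))) = Add(Mul(119, Add(Rational(-1, 128), 119)), Mul(-1, Mul(Mul(5, Add(Rational(1, 2), Mul(Rational(-1, 4), -1))), Add(Mul(Add(-2, 2), 4), 69)))) = Add(Mul(119, Rational(15231, 128)), Mul(-1, Mul(Mul(5, Add(Rational(1, 2), Rational(1, 4))), Add(Mul(0, 4), 69)))) = Add(Rational(1812489, 128), Mul(-1, Mul(Mul(5, Rational(3, 4)), Add(0, 69)))) = Add(Rational(1812489, 128), Mul(-1, Mul(Rational(15, 4), 69))) = Add(Rational(1812489, 128), Mul(-1, Rational(1035, 4))) = Add(Rational(1812489, 128), Rational(-1035, 4)) = Rational(1779369, 128)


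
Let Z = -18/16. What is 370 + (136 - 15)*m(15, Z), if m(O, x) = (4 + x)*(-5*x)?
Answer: 148915/64 ≈ 2326.8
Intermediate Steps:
Z = -9/8 (Z = -18*1/16 = -9/8 ≈ -1.1250)
m(O, x) = -5*x*(4 + x)
370 + (136 - 15)*m(15, Z) = 370 + (136 - 15)*(-5*(-9/8)*(4 - 9/8)) = 370 + 121*(-5*(-9/8)*23/8) = 370 + 121*(1035/64) = 370 + 125235/64 = 148915/64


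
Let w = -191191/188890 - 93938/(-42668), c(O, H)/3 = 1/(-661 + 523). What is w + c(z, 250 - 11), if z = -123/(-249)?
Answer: 4162559213/3564804730 ≈ 1.1677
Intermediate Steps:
z = 41/83 (z = -123*(-1/249) = 41/83 ≈ 0.49398)
c(O, H) = -1/46 (c(O, H) = 3/(-661 + 523) = 3/(-138) = 3*(-1/138) = -1/46)
w = 92175108/77495755 (w = -191191*1/188890 - 93938*(-1/42668) = -14707/14530 + 46969/21334 = 92175108/77495755 ≈ 1.1894)
w + c(z, 250 - 11) = 92175108/77495755 - 1/46 = 4162559213/3564804730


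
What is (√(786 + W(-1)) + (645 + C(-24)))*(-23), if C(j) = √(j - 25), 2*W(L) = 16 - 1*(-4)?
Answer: -14835 - 161*I - 46*√199 ≈ -15484.0 - 161.0*I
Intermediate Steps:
W(L) = 10 (W(L) = (16 - 1*(-4))/2 = (16 + 4)/2 = (½)*20 = 10)
C(j) = √(-25 + j)
(√(786 + W(-1)) + (645 + C(-24)))*(-23) = (√(786 + 10) + (645 + √(-25 - 24)))*(-23) = (√796 + (645 + √(-49)))*(-23) = (2*√199 + (645 + 7*I))*(-23) = (645 + 2*√199 + 7*I)*(-23) = -14835 - 161*I - 46*√199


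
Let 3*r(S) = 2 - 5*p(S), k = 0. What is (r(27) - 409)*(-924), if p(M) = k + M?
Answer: 418880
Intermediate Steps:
p(M) = M (p(M) = 0 + M = M)
r(S) = 2/3 - 5*S/3 (r(S) = (2 - 5*S)/3 = 2/3 - 5*S/3)
(r(27) - 409)*(-924) = ((2/3 - 5/3*27) - 409)*(-924) = ((2/3 - 45) - 409)*(-924) = (-133/3 - 409)*(-924) = -1360/3*(-924) = 418880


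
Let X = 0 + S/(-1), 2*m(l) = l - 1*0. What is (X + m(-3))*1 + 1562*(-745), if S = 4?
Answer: -2327391/2 ≈ -1.1637e+6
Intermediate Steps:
m(l) = l/2 (m(l) = (l - 1*0)/2 = (l + 0)/2 = l/2)
X = -4 (X = 0 + 4/(-1) = 0 - 1*4 = 0 - 4 = -4)
(X + m(-3))*1 + 1562*(-745) = (-4 + (½)*(-3))*1 + 1562*(-745) = (-4 - 3/2)*1 - 1163690 = -11/2*1 - 1163690 = -11/2 - 1163690 = -2327391/2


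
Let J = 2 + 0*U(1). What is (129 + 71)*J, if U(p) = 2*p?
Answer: 400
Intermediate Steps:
J = 2 (J = 2 + 0*(2*1) = 2 + 0*2 = 2 + 0 = 2)
(129 + 71)*J = (129 + 71)*2 = 200*2 = 400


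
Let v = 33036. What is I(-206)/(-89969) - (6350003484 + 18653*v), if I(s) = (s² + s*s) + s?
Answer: -626744206420914/89969 ≈ -6.9662e+9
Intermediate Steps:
I(s) = s + 2*s² (I(s) = (s² + s²) + s = 2*s² + s = s + 2*s²)
I(-206)/(-89969) - (6350003484 + 18653*v) = -206*(1 + 2*(-206))/(-89969) - 18653/(1/(340428 + 33036)) = -206*(1 - 412)*(-1/89969) - 18653/(1/373464) = -206*(-411)*(-1/89969) - 18653/1/373464 = 84666*(-1/89969) - 18653*373464 = -84666/89969 - 6966223992 = -626744206420914/89969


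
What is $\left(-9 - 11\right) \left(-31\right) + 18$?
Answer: $638$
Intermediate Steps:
$\left(-9 - 11\right) \left(-31\right) + 18 = \left(-20\right) \left(-31\right) + 18 = 620 + 18 = 638$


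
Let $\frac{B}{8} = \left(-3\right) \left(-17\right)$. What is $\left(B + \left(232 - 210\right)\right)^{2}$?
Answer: $184900$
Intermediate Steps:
$B = 408$ ($B = 8 \left(\left(-3\right) \left(-17\right)\right) = 8 \cdot 51 = 408$)
$\left(B + \left(232 - 210\right)\right)^{2} = \left(408 + \left(232 - 210\right)\right)^{2} = \left(408 + 22\right)^{2} = 430^{2} = 184900$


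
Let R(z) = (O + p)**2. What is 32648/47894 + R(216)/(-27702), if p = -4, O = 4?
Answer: 212/311 ≈ 0.68167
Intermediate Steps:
R(z) = 0 (R(z) = (4 - 4)**2 = 0**2 = 0)
32648/47894 + R(216)/(-27702) = 32648/47894 + 0/(-27702) = 32648*(1/47894) + 0*(-1/27702) = 212/311 + 0 = 212/311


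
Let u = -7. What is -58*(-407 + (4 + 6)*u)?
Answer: 27666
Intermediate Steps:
-58*(-407 + (4 + 6)*u) = -58*(-407 + (4 + 6)*(-7)) = -58*(-407 + 10*(-7)) = -58*(-407 - 70) = -58*(-477) = 27666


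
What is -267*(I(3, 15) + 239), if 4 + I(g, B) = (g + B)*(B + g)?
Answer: -149253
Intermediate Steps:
I(g, B) = -4 + (B + g)² (I(g, B) = -4 + (g + B)*(B + g) = -4 + (B + g)*(B + g) = -4 + (B + g)²)
-267*(I(3, 15) + 239) = -267*((-4 + (15 + 3)²) + 239) = -267*((-4 + 18²) + 239) = -267*((-4 + 324) + 239) = -267*(320 + 239) = -267*559 = -149253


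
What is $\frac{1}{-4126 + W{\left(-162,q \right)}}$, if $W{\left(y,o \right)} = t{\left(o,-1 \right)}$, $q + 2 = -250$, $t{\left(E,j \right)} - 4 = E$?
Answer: $- \frac{1}{4374} \approx -0.00022862$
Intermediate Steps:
$t{\left(E,j \right)} = 4 + E$
$q = -252$ ($q = -2 - 250 = -252$)
$W{\left(y,o \right)} = 4 + o$
$\frac{1}{-4126 + W{\left(-162,q \right)}} = \frac{1}{-4126 + \left(4 - 252\right)} = \frac{1}{-4126 - 248} = \frac{1}{-4374} = - \frac{1}{4374}$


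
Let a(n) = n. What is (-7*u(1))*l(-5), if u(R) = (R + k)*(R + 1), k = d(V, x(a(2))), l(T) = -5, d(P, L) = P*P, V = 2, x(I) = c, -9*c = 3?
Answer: 350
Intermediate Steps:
c = -⅓ (c = -⅑*3 = -⅓ ≈ -0.33333)
x(I) = -⅓
d(P, L) = P²
k = 4 (k = 2² = 4)
u(R) = (1 + R)*(4 + R) (u(R) = (R + 4)*(R + 1) = (4 + R)*(1 + R) = (1 + R)*(4 + R))
(-7*u(1))*l(-5) = -7*(4 + 1² + 5*1)*(-5) = -7*(4 + 1 + 5)*(-5) = -7*10*(-5) = -70*(-5) = 350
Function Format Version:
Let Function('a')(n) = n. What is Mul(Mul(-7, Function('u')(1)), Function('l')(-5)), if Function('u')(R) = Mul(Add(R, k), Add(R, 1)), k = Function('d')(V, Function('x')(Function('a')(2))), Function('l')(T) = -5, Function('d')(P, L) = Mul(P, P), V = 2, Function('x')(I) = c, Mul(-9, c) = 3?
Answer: 350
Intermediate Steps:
c = Rational(-1, 3) (c = Mul(Rational(-1, 9), 3) = Rational(-1, 3) ≈ -0.33333)
Function('x')(I) = Rational(-1, 3)
Function('d')(P, L) = Pow(P, 2)
k = 4 (k = Pow(2, 2) = 4)
Function('u')(R) = Mul(Add(1, R), Add(4, R)) (Function('u')(R) = Mul(Add(R, 4), Add(R, 1)) = Mul(Add(4, R), Add(1, R)) = Mul(Add(1, R), Add(4, R)))
Mul(Mul(-7, Function('u')(1)), Function('l')(-5)) = Mul(Mul(-7, Add(4, Pow(1, 2), Mul(5, 1))), -5) = Mul(Mul(-7, Add(4, 1, 5)), -5) = Mul(Mul(-7, 10), -5) = Mul(-70, -5) = 350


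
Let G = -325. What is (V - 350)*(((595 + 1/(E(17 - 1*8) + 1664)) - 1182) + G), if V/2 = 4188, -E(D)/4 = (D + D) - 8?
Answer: -5943602131/812 ≈ -7.3197e+6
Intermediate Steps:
E(D) = 32 - 8*D (E(D) = -4*((D + D) - 8) = -4*(2*D - 8) = -4*(-8 + 2*D) = 32 - 8*D)
V = 8376 (V = 2*4188 = 8376)
(V - 350)*(((595 + 1/(E(17 - 1*8) + 1664)) - 1182) + G) = (8376 - 350)*(((595 + 1/((32 - 8*(17 - 1*8)) + 1664)) - 1182) - 325) = 8026*(((595 + 1/((32 - 8*(17 - 8)) + 1664)) - 1182) - 325) = 8026*(((595 + 1/((32 - 8*9) + 1664)) - 1182) - 325) = 8026*(((595 + 1/((32 - 72) + 1664)) - 1182) - 325) = 8026*(((595 + 1/(-40 + 1664)) - 1182) - 325) = 8026*(((595 + 1/1624) - 1182) - 325) = 8026*((966281/1624 - 1182) - 325) = 8026*(-953287/1624 - 325) = 8026*(-1481087/1624) = -5943602131/812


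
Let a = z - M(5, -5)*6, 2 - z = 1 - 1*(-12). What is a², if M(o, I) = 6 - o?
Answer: 289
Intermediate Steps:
z = -11 (z = 2 - (1 - 1*(-12)) = 2 - (1 + 12) = 2 - 1*13 = 2 - 13 = -11)
a = -17 (a = -11 - (6 - 1*5)*6 = -11 - (6 - 5)*6 = -11 - 6 = -17)
a² = (-17)² = 289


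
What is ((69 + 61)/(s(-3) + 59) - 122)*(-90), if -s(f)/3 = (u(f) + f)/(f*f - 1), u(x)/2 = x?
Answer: 5385420/499 ≈ 10792.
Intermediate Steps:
u(x) = 2*x
s(f) = -9*f/(-1 + f²) (s(f) = -3*(2*f + f)/(f*f - 1) = -3*3*f/(f² - 1) = -3*3*f/(-1 + f²) = -9*f/(-1 + f²))
((69 + 61)/(s(-3) + 59) - 122)*(-90) = ((69 + 61)/(-9*(-3)/(-1 + (-3)²) + 59) - 122)*(-90) = (130/(-9*(-3)/(-1 + 9) + 59) - 122)*(-90) = (130/(-9*(-3)/8 + 59) - 122)*(-90) = (130/(-9*(-3)*⅛ + 59) - 122)*(-90) = (130/(27/8 + 59) - 122)*(-90) = (130/(499/8) - 122)*(-90) = (130*(8/499) - 122)*(-90) = (1040/499 - 122)*(-90) = -59838/499*(-90) = 5385420/499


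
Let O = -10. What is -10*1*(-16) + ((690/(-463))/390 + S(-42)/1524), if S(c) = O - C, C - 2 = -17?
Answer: 1467668003/9172956 ≈ 160.00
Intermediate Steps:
C = -15 (C = 2 - 17 = -15)
S(c) = 5 (S(c) = -10 - 1*(-15) = -10 + 15 = 5)
-10*1*(-16) + ((690/(-463))/390 + S(-42)/1524) = -10*1*(-16) + ((690/(-463))/390 + 5/1524) = -10*(-16) + ((690*(-1/463))*(1/390) + 5*(1/1524)) = 160 + (-690/463*1/390 + 5/1524) = 160 + (-23/6019 + 5/1524) = 160 - 4957/9172956 = 1467668003/9172956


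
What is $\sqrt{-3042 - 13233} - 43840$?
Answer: $-43840 + 5 i \sqrt{651} \approx -43840.0 + 127.57 i$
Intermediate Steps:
$\sqrt{-3042 - 13233} - 43840 = \sqrt{-16275} - 43840 = 5 i \sqrt{651} - 43840 = -43840 + 5 i \sqrt{651}$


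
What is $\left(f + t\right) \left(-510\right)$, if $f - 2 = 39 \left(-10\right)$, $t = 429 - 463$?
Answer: $215220$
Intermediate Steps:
$t = -34$
$f = -388$ ($f = 2 + 39 \left(-10\right) = 2 - 390 = -388$)
$\left(f + t\right) \left(-510\right) = \left(-388 - 34\right) \left(-510\right) = \left(-422\right) \left(-510\right) = 215220$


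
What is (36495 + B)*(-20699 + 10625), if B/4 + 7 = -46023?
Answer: 1487174250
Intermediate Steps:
B = -184120 (B = -28 + 4*(-46023) = -28 - 184092 = -184120)
(36495 + B)*(-20699 + 10625) = (36495 - 184120)*(-20699 + 10625) = -147625*(-10074) = 1487174250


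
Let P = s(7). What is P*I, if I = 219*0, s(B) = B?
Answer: 0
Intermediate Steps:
P = 7
I = 0
P*I = 7*0 = 0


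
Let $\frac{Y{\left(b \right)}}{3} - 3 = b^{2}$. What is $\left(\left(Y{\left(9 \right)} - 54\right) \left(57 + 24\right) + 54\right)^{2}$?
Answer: $258952464$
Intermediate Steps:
$Y{\left(b \right)} = 9 + 3 b^{2}$
$\left(\left(Y{\left(9 \right)} - 54\right) \left(57 + 24\right) + 54\right)^{2} = \left(\left(\left(9 + 3 \cdot 9^{2}\right) - 54\right) \left(57 + 24\right) + 54\right)^{2} = \left(\left(\left(9 + 3 \cdot 81\right) - 54\right) 81 + 54\right)^{2} = \left(\left(\left(9 + 243\right) - 54\right) 81 + 54\right)^{2} = \left(\left(252 - 54\right) 81 + 54\right)^{2} = \left(198 \cdot 81 + 54\right)^{2} = \left(16038 + 54\right)^{2} = 16092^{2} = 258952464$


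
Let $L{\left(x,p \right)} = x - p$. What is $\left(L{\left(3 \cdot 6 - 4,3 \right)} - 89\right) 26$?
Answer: $-2028$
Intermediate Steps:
$\left(L{\left(3 \cdot 6 - 4,3 \right)} - 89\right) 26 = \left(\left(\left(3 \cdot 6 - 4\right) - 3\right) - 89\right) 26 = \left(\left(\left(18 - 4\right) - 3\right) - 89\right) 26 = \left(\left(14 - 3\right) - 89\right) 26 = \left(11 - 89\right) 26 = \left(-78\right) 26 = -2028$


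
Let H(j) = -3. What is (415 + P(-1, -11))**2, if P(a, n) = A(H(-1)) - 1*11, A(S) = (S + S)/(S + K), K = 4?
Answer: 158404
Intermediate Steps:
A(S) = 2*S/(4 + S) (A(S) = (S + S)/(S + 4) = (2*S)/(4 + S) = 2*S/(4 + S))
P(a, n) = -17 (P(a, n) = 2*(-3)/(4 - 3) - 1*11 = 2*(-3)/1 - 11 = 2*(-3)*1 - 11 = -6 - 11 = -17)
(415 + P(-1, -11))**2 = (415 - 17)**2 = 398**2 = 158404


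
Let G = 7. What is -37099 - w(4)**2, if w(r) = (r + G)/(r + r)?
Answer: -2374457/64 ≈ -37101.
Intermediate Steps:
w(r) = (7 + r)/(2*r) (w(r) = (r + 7)/(r + r) = (7 + r)/((2*r)) = (7 + r)*(1/(2*r)) = (7 + r)/(2*r))
-37099 - w(4)**2 = -37099 - ((1/2)*(7 + 4)/4)**2 = -37099 - ((1/2)*(1/4)*11)**2 = -37099 - (11/8)**2 = -37099 - 1*121/64 = -37099 - 121/64 = -2374457/64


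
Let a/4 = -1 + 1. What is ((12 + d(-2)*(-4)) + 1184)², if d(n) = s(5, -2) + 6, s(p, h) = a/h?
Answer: 1373584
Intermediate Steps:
a = 0 (a = 4*(-1 + 1) = 4*0 = 0)
s(p, h) = 0 (s(p, h) = 0/h = 0)
d(n) = 6 (d(n) = 0 + 6 = 6)
((12 + d(-2)*(-4)) + 1184)² = ((12 + 6*(-4)) + 1184)² = ((12 - 24) + 1184)² = (-12 + 1184)² = 1172² = 1373584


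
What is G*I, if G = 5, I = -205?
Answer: -1025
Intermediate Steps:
G*I = 5*(-205) = -1025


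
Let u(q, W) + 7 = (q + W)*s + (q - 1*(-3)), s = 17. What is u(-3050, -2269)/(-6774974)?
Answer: 93477/6774974 ≈ 0.013797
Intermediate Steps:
u(q, W) = -4 + 17*W + 18*q (u(q, W) = -7 + ((q + W)*17 + (q - 1*(-3))) = -7 + ((W + q)*17 + (q + 3)) = -7 + ((17*W + 17*q) + (3 + q)) = -7 + (3 + 17*W + 18*q) = -4 + 17*W + 18*q)
u(-3050, -2269)/(-6774974) = (-4 + 17*(-2269) + 18*(-3050))/(-6774974) = (-4 - 38573 - 54900)*(-1/6774974) = -93477*(-1/6774974) = 93477/6774974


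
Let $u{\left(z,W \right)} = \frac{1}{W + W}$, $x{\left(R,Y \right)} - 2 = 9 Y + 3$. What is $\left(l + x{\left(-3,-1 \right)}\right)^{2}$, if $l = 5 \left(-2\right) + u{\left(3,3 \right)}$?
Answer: $\frac{6889}{36} \approx 191.36$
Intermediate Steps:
$x{\left(R,Y \right)} = 5 + 9 Y$ ($x{\left(R,Y \right)} = 2 + \left(9 Y + 3\right) = 2 + \left(3 + 9 Y\right) = 5 + 9 Y$)
$u{\left(z,W \right)} = \frac{1}{2 W}$
$l = - \frac{59}{6}$ ($l = 5 \left(-2\right) + \frac{1}{2 \cdot 3} = -10 + \frac{1}{2} \cdot \frac{1}{3} = -10 + \frac{1}{6} = - \frac{59}{6} \approx -9.8333$)
$\left(l + x{\left(-3,-1 \right)}\right)^{2} = \left(- \frac{59}{6} + \left(5 + 9 \left(-1\right)\right)\right)^{2} = \left(- \frac{59}{6} + \left(5 - 9\right)\right)^{2} = \left(- \frac{59}{6} - 4\right)^{2} = \left(- \frac{83}{6}\right)^{2} = \frac{6889}{36}$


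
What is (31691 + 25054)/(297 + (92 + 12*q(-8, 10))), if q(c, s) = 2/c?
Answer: 56745/386 ≈ 147.01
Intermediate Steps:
(31691 + 25054)/(297 + (92 + 12*q(-8, 10))) = (31691 + 25054)/(297 + (92 + 12*(2/(-8)))) = 56745/(297 + (92 + 12*(2*(-⅛)))) = 56745/(297 + (92 + 12*(-¼))) = 56745/(297 + (92 - 3)) = 56745/(297 + 89) = 56745/386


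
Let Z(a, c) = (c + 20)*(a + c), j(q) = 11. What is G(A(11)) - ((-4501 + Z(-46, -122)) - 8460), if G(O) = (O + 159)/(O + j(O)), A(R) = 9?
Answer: -20833/5 ≈ -4166.6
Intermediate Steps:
Z(a, c) = (20 + c)*(a + c)
G(O) = (159 + O)/(11 + O) (G(O) = (O + 159)/(O + 11) = (159 + O)/(11 + O))
G(A(11)) - ((-4501 + Z(-46, -122)) - 8460) = (159 + 9)/(11 + 9) - ((-4501 + ((-122)² + 20*(-46) + 20*(-122) - 46*(-122))) - 8460) = 168/20 - ((-4501 + (14884 - 920 - 2440 + 5612)) - 8460) = (1/20)*168 - ((-4501 + 17136) - 8460) = 42/5 - (12635 - 8460) = 42/5 - 1*4175 = 42/5 - 4175 = -20833/5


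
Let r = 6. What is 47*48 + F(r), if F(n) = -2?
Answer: 2254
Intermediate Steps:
47*48 + F(r) = 47*48 - 2 = 2256 - 2 = 2254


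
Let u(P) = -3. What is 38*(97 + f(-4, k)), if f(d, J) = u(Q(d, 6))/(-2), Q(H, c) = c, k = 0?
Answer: 3743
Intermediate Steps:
f(d, J) = 3/2 (f(d, J) = -3/(-2) = -3*(-½) = 3/2)
38*(97 + f(-4, k)) = 38*(97 + 3/2) = 38*(197/2) = 3743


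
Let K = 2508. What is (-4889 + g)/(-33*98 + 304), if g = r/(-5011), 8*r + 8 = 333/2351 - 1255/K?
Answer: 1155618723577651/692567601654720 ≈ 1.6686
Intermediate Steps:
r = -49285805/47170464 (r = -1 + (333/2351 - 1255/2508)/8 = -1 + (⅛)*(-2115341/5896308) = -1 - 2115341/47170464 = -49285805/47170464 ≈ -1.0448)
g = 49285805/236371195104 (g = -49285805/47170464/(-5011) = -49285805/47170464*(-1/5011) = 49285805/236371195104 ≈ 0.00020851)
(-4889 + g)/(-33*98 + 304) = (-4889 + 49285805/236371195104)/(-33*98 + 304) = -1155618723577651/(236371195104*(-3234 + 304)) = -1155618723577651/236371195104/(-2930) = -1155618723577651/236371195104*(-1/2930) = 1155618723577651/692567601654720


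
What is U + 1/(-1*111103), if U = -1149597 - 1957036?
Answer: -345156246200/111103 ≈ -3.1066e+6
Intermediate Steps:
U = -3106633
U + 1/(-1*111103) = -3106633 + 1/(-1*111103) = -3106633 + 1/(-111103) = -3106633 - 1/111103 = -345156246200/111103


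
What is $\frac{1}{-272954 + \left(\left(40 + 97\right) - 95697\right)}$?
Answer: $- \frac{1}{368514} \approx -2.7136 \cdot 10^{-6}$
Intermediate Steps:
$\frac{1}{-272954 + \left(\left(40 + 97\right) - 95697\right)} = \frac{1}{-272954 + \left(137 - 95697\right)} = \frac{1}{-272954 - 95560} = \frac{1}{-368514} = - \frac{1}{368514}$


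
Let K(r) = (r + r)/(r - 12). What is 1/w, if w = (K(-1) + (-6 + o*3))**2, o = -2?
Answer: 169/23716 ≈ 0.0071260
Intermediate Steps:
K(r) = 2*r/(-12 + r) (K(r) = (2*r)/(-12 + r) = 2*r/(-12 + r))
w = 23716/169 (w = (2*(-1)/(-12 - 1) + (-6 - 2*3))**2 = (2*(-1)/(-13) + (-6 - 6))**2 = (2*(-1)*(-1/13) - 12)**2 = (2/13 - 12)**2 = (-154/13)**2 = 23716/169 ≈ 140.33)
1/w = 1/(23716/169) = 169/23716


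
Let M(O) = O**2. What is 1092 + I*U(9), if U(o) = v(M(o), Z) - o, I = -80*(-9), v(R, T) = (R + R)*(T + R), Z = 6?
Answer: 10142292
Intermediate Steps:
v(R, T) = 2*R*(R + T) (v(R, T) = (2*R)*(R + T) = 2*R*(R + T))
I = 720
U(o) = -o + 2*o**2*(6 + o**2) (U(o) = 2*o**2*(o**2 + 6) - o = 2*o**2*(6 + o**2) - o = -o + 2*o**2*(6 + o**2))
1092 + I*U(9) = 1092 + 720*(9*(-1 + 2*9*(6 + 9**2))) = 1092 + 720*(9*(-1 + 2*9*(6 + 81))) = 1092 + 720*(9*(-1 + 2*9*87)) = 1092 + 720*(9*(-1 + 1566)) = 1092 + 720*(9*1565) = 1092 + 720*14085 = 1092 + 10141200 = 10142292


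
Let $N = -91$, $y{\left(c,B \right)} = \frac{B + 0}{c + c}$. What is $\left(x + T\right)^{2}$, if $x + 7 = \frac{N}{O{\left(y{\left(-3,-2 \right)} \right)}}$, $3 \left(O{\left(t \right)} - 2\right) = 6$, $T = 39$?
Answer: $\frac{1369}{16} \approx 85.563$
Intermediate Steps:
$y{\left(c,B \right)} = \frac{B}{2 c}$
$O{\left(t \right)} = 4$ ($O{\left(t \right)} = 2 + \frac{1}{3} \cdot 6 = 2 + 2 = 4$)
$x = - \frac{119}{4}$ ($x = -7 - \frac{91}{4} = - \frac{119}{4} \approx -29.75$)
$\left(x + T\right)^{2} = \left(- \frac{119}{4} + 39\right)^{2} = \left(\frac{37}{4}\right)^{2} = \frac{1369}{16}$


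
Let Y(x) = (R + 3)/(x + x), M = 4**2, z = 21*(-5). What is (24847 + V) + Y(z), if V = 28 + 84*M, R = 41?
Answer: 2752973/105 ≈ 26219.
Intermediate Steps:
z = -105
M = 16
Y(x) = 22/x (Y(x) = (41 + 3)/(x + x) = 44/((2*x)) = 44*(1/(2*x)) = 22/x)
V = 1372 (V = 28 + 84*16 = 28 + 1344 = 1372)
(24847 + V) + Y(z) = (24847 + 1372) + 22/(-105) = 26219 + 22*(-1/105) = 26219 - 22/105 = 2752973/105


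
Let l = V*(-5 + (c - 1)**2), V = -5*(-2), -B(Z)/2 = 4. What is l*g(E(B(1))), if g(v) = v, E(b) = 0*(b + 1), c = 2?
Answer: 0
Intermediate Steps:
B(Z) = -8 (B(Z) = -2*4 = -8)
V = 10
E(b) = 0 (E(b) = 0*(1 + b) = 0)
l = -40 (l = 10*(-5 + (2 - 1)**2) = 10*(-5 + 1**2) = 10*(-5 + 1) = 10*(-4) = -40)
l*g(E(B(1))) = -40*0 = 0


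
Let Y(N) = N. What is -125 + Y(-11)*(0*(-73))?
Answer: -125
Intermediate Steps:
-125 + Y(-11)*(0*(-73)) = -125 - 0*(-73) = -125 - 11*0 = -125 + 0 = -125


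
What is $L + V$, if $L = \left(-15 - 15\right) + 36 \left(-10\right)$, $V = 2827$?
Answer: $2437$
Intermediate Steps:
$L = -390$ ($L = -30 - 360 = -390$)
$L + V = -390 + 2827 = 2437$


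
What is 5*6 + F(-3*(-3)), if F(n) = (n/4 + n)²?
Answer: 2505/16 ≈ 156.56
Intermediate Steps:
F(n) = 25*n²/16 (F(n) = (n*(¼) + n)² = (n/4 + n)² = (5*n/4)² = 25*n²/16)
5*6 + F(-3*(-3)) = 5*6 + 25*(-3*(-3))²/16 = 30 + (25/16)*9² = 30 + (25/16)*81 = 30 + 2025/16 = 2505/16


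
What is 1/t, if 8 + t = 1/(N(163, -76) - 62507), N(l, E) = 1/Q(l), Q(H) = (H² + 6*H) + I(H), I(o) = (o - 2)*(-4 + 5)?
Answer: -1731943955/13855579348 ≈ -0.12500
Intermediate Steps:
I(o) = -2 + o (I(o) = (-2 + o)*1 = -2 + o)
Q(H) = -2 + H² + 7*H (Q(H) = (H² + 6*H) + (-2 + H) = -2 + H² + 7*H)
N(l, E) = 1/(-2 + l² + 7*l)
t = -13855579348/1731943955 (t = -8 + 1/(1/(-2 + 163² + 7*163) - 62507) = -8 + 1/(1/(-2 + 26569 + 1141) - 62507) = -8 + 1/(1/27708 - 62507) = -8 + 1/(-1731943955/27708) = -8 - 27708/1731943955 = -13855579348/1731943955 ≈ -8.0000)
1/t = 1/(-13855579348/1731943955) = -1731943955/13855579348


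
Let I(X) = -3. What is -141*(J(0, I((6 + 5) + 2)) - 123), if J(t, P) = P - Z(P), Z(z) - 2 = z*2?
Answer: 17202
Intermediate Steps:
Z(z) = 2 + 2*z (Z(z) = 2 + z*2 = 2 + 2*z)
J(t, P) = -2 - P (J(t, P) = P - (2 + 2*P) = P + (-2 - 2*P) = -2 - P)
-141*(J(0, I((6 + 5) + 2)) - 123) = -141*((-2 - 1*(-3)) - 123) = -141*((-2 + 3) - 123) = -141*(1 - 123) = -141*(-122) = 17202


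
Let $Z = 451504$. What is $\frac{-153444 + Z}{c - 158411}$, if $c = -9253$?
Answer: $- \frac{10645}{5988} \approx -1.7777$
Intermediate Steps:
$\frac{-153444 + Z}{c - 158411} = \frac{-153444 + 451504}{-9253 - 158411} = \frac{298060}{-167664} = 298060 \left(- \frac{1}{167664}\right) = - \frac{10645}{5988}$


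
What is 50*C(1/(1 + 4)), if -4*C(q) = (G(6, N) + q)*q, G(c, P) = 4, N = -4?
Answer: -21/2 ≈ -10.500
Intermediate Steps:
C(q) = -q*(4 + q)/4 (C(q) = -(4 + q)*q/4 = -q*(4 + q)/4)
50*C(1/(1 + 4)) = 50*(-(4 + 1/(1 + 4))/(4*(1 + 4))) = 50*(-1/4*(4 + 1/5)/5) = 50*(-1/4*1/5*(4 + 1/5)) = 50*(-1/4*1/5*21/5) = 50*(-21/100) = -21/2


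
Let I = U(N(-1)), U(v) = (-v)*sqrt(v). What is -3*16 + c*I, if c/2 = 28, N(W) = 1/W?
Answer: -48 + 56*I ≈ -48.0 + 56.0*I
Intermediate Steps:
c = 56 (c = 2*28 = 56)
U(v) = -v**(3/2)
I
-3*16 + c*I = -3*16 + 56*I = -48 + 56*I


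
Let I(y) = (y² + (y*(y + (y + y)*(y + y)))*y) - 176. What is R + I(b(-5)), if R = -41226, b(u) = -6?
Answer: -36398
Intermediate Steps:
I(y) = -176 + y² + y²*(y + 4*y²) (I(y) = (y² + (y*(y + (2*y)*(2*y)))*y) - 176 = (y² + (y*(y + 4*y²))*y) - 176 = (y² + y²*(y + 4*y²)) - 176 = -176 + y² + y²*(y + 4*y²))
R + I(b(-5)) = -41226 + (-176 + (-6)² + (-6)³ + 4*(-6)⁴) = -41226 + (-176 + 36 - 216 + 4*1296) = -41226 + (-176 + 36 - 216 + 5184) = -41226 + 4828 = -36398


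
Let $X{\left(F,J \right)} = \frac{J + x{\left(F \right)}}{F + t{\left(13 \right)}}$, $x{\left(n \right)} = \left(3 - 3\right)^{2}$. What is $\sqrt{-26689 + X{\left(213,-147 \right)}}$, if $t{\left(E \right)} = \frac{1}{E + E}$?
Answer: $\frac{323 i \sqrt{7848763}}{5539} \approx 163.37 i$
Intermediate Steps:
$t{\left(E \right)} = \frac{1}{2 E}$
$x{\left(n \right)} = 0$ ($x{\left(n \right)} = 0^{2} = 0$)
$X{\left(F,J \right)} = \frac{J}{\frac{1}{26} + F}$ ($X{\left(F,J \right)} = \frac{J + 0}{F + \frac{1}{2 \cdot 13}} = \frac{J}{F + \frac{1}{2} \cdot \frac{1}{13}} = \frac{J}{F + \frac{1}{26}} = \frac{J}{\frac{1}{26} + F}$)
$\sqrt{-26689 + X{\left(213,-147 \right)}} = \sqrt{-26689 + 26 \left(-147\right) \frac{1}{1 + 26 \cdot 213}} = \sqrt{-26689 + 26 \left(-147\right) \frac{1}{1 + 5538}} = \sqrt{-26689 + 26 \left(-147\right) \frac{1}{5539}} = \sqrt{-26689 - \frac{3822}{5539}} = \sqrt{- \frac{147834193}{5539}} = \frac{323 i \sqrt{7848763}}{5539}$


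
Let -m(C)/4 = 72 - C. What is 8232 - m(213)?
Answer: 7668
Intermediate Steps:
m(C) = -288 + 4*C (m(C) = -4*(72 - C) = -288 + 4*C)
8232 - m(213) = 8232 - (-288 + 4*213) = 8232 - (-288 + 852) = 8232 - 1*564 = 8232 - 564 = 7668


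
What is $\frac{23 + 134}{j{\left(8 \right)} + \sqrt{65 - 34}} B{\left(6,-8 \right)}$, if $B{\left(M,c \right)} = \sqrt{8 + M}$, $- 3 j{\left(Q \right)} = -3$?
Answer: $- \frac{157 \sqrt{14}}{30} + \frac{157 \sqrt{434}}{30} \approx 89.443$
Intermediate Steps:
$j{\left(Q \right)} = 1$ ($j{\left(Q \right)} = \left(- \frac{1}{3}\right) \left(-3\right) = 1$)
$\frac{23 + 134}{j{\left(8 \right)} + \sqrt{65 - 34}} B{\left(6,-8 \right)} = \frac{23 + 134}{1 + \sqrt{65 - 34}} \sqrt{8 + 6} = \frac{157}{1 + \sqrt{31}} \sqrt{14} = \frac{157 \sqrt{14}}{1 + \sqrt{31}}$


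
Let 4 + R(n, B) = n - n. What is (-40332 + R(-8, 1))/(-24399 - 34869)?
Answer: 10084/14817 ≈ 0.68057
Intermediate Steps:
R(n, B) = -4 (R(n, B) = -4 + (n - n) = -4 + 0 = -4)
(-40332 + R(-8, 1))/(-24399 - 34869) = (-40332 - 4)/(-24399 - 34869) = -40336/(-59268) = -40336*(-1/59268) = 10084/14817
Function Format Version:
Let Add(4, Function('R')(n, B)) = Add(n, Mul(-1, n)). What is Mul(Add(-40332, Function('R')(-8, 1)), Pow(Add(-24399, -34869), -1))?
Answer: Rational(10084, 14817) ≈ 0.68057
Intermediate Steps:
Function('R')(n, B) = -4 (Function('R')(n, B) = Add(-4, Add(n, Mul(-1, n))) = Add(-4, 0) = -4)
Mul(Add(-40332, Function('R')(-8, 1)), Pow(Add(-24399, -34869), -1)) = Mul(Add(-40332, -4), Pow(Add(-24399, -34869), -1)) = Mul(-40336, Pow(-59268, -1)) = Mul(-40336, Rational(-1, 59268)) = Rational(10084, 14817)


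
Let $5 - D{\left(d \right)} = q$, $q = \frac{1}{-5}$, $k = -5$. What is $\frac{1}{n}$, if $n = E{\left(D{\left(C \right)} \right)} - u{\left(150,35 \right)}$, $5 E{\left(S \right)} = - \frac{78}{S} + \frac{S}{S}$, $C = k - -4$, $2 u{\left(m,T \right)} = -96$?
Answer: $\frac{5}{226} \approx 0.022124$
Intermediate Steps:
$u{\left(m,T \right)} = -48$ ($u{\left(m,T \right)} = \frac{1}{2} \left(-96\right) = -48$)
$q = - \frac{1}{5} \approx -0.2$
$C = -1$ ($C = -5 - -4 = -5 + 4 = -1$)
$D{\left(d \right)} = \frac{26}{5}$ ($D{\left(d \right)} = 5 - - \frac{1}{5} = 5 + \frac{1}{5} = \frac{26}{5}$)
$E{\left(S \right)} = \frac{1}{5} - \frac{78}{5 S}$ ($E{\left(S \right)} = \frac{- \frac{78}{S} + \frac{S}{S}}{5} = \frac{- \frac{78}{S} + 1}{5} = \frac{1 - \frac{78}{S}}{5} = \frac{1}{5} - \frac{78}{5 S}$)
$n = \frac{226}{5}$ ($n = \frac{-78 + \frac{26}{5}}{5 \cdot \frac{26}{5}} - -48 = \frac{1}{5} \cdot \frac{5}{26} \left(- \frac{364}{5}\right) + 48 = - \frac{14}{5} + 48 = \frac{226}{5} \approx 45.2$)
$\frac{1}{n} = \frac{1}{\frac{226}{5}} = \frac{5}{226}$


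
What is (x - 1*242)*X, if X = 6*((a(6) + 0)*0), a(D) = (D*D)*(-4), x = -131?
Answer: 0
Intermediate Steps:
a(D) = -4*D**2 (a(D) = D**2*(-4) = -4*D**2)
X = 0 (X = 6*((-4*6**2 + 0)*0) = 6*((-4*36 + 0)*0) = 6*((-144 + 0)*0) = 6*(-144*0) = 6*0 = 0)
(x - 1*242)*X = (-131 - 1*242)*0 = (-131 - 242)*0 = -373*0 = 0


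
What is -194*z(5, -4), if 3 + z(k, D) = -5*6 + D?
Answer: 7178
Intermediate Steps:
z(k, D) = -33 + D (z(k, D) = -3 + (-5*6 + D) = -3 + (-30 + D) = -33 + D)
-194*z(5, -4) = -194*(-33 - 4) = -194*(-37) = 7178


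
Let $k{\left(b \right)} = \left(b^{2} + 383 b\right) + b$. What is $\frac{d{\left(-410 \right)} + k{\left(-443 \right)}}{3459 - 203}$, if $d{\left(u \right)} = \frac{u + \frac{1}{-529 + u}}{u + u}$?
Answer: $\frac{20125352251}{2507054880} \approx 8.0275$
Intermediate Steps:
$d{\left(u \right)} = \frac{u + \frac{1}{-529 + u}}{2 u}$
$k{\left(b \right)} = b^{2} + 384 b$
$\frac{d{\left(-410 \right)} + k{\left(-443 \right)}}{3459 - 203} = \frac{\frac{1 + \left(-410\right)^{2} - -216890}{2 \left(-410\right) \left(-529 - 410\right)} - 443 \left(384 - 443\right)}{3459 - 203} = \frac{\frac{1}{2} \left(- \frac{1}{410}\right) \frac{1}{-939} \left(1 + 168100 + 216890\right) - -26137}{3256} = \left(\frac{1}{2} \left(- \frac{1}{410}\right) \left(- \frac{1}{939}\right) 384991 + 26137\right) \frac{1}{3256} = \left(\frac{384991}{769980} + 26137\right) \frac{1}{3256} = \frac{20125352251}{769980} \cdot \frac{1}{3256} = \frac{20125352251}{2507054880}$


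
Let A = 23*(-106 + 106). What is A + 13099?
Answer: 13099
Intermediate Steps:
A = 0 (A = 23*0 = 0)
A + 13099 = 0 + 13099 = 13099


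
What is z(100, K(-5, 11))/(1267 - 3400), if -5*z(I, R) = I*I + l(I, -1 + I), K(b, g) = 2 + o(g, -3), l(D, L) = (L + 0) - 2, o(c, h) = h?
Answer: 10097/10665 ≈ 0.94674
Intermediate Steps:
l(D, L) = -2 + L (l(D, L) = L - 2 = -2 + L)
K(b, g) = -1 (K(b, g) = 2 - 3 = -1)
z(I, R) = ⅗ - I/5 - I²/5 (z(I, R) = -(I*I + (-2 + (-1 + I)))/5 = -(I² + (-3 + I))/5 = -(-3 + I + I²)/5 = ⅗ - I/5 - I²/5)
z(100, K(-5, 11))/(1267 - 3400) = (⅗ - ⅕*100 - ⅕*100²)/(1267 - 3400) = (⅗ - 20 - ⅕*10000)/(-2133) = (⅗ - 20 - 2000)*(-1/2133) = -10097/5*(-1/2133) = 10097/10665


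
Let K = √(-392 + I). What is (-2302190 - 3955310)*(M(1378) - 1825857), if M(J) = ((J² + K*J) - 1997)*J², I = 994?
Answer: -22539305675680632500 - 16373763416140000*√602 ≈ -2.2941e+19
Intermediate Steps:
K = √602 (K = √(-392 + 994) = √602 ≈ 24.536)
M(J) = J²*(-1997 + J² + J*√602) (M(J) = ((J² + √602*J) - 1997)*J² = ((J² + J*√602) - 1997)*J² = (-1997 + J² + J*√602)*J² = J²*(-1997 + J² + J*√602))
(-2302190 - 3955310)*(M(1378) - 1825857) = (-2302190 - 3955310)*(1378²*(-1997 + 1378² + 1378*√602) - 1825857) = -6257500*(1898884*(-1997 + 1898884 + 1378*√602) - 1825857) = -6257500*(1898884*(1896887 + 1378*√602) - 1825857) = -6257500*((3601968374108 + 2616662152*√602) - 1825857) = -6257500*(3601966548251 + 2616662152*√602) = -22539305675680632500 - 16373763416140000*√602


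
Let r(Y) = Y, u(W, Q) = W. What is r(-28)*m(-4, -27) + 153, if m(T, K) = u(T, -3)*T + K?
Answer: 461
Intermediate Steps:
m(T, K) = K + T² (m(T, K) = T*T + K = T² + K = K + T²)
r(-28)*m(-4, -27) + 153 = -28*(-27 + (-4)²) + 153 = -28*(-27 + 16) + 153 = -28*(-11) + 153 = 308 + 153 = 461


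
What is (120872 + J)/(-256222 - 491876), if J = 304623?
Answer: -425495/748098 ≈ -0.56877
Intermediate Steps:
(120872 + J)/(-256222 - 491876) = (120872 + 304623)/(-256222 - 491876) = 425495/(-748098) = 425495*(-1/748098) = -425495/748098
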